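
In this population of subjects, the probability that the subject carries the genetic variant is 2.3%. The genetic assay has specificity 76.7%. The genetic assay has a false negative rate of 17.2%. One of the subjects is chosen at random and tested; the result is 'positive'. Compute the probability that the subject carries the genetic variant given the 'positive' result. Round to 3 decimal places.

P(H | E) ≈ 0.077

Write H for 'the subject carries the genetic variant'. Prior odds H:¬H = 0.023/0.977 = 0.023541. For the 'positive' outcome, the likelihood ratio is 0.828/0.233 = 3.5536.
Posterior odds = 0.023541 × 3.5536 = 0.083658, so P(H|E) = 0.083658/(1+0.083658) = 0.077.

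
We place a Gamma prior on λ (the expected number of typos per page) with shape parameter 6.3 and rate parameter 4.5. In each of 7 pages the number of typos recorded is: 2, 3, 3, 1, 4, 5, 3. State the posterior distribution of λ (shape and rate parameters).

Total count ∑xᵢ = 21 over n = 7 pages.
Gamma is conjugate to the Poisson likelihood: posterior is Gamma(shape = 6.3+21 = 27.3, rate = 4.5+7 = 11.5).

Posterior: Gamma(shape=27.3, rate=11.5)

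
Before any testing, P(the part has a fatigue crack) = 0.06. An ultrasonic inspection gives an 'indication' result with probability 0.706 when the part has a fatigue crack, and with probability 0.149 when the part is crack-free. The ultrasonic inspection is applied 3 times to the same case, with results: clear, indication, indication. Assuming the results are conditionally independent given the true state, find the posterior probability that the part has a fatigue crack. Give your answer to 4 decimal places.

Posterior P(H) ≈ 0.3311

With H the event that the part has a fatigue crack, the joint likelihood of the observed sequence is P(data|H) = 0.294·0.706·0.706 = 0.14654 and P(data|¬H) = 0.851·0.149·0.149 = 0.018893.
Bayes: P(H|data) = 0.06·0.14654 / (0.06·0.14654 + 0.94·0.018893) = 0.0087924/0.026552 = 0.3311.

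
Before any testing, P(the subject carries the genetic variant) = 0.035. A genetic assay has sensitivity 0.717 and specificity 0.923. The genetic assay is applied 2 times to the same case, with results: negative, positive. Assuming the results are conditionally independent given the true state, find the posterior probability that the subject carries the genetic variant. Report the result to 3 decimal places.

Posterior P(H) ≈ 0.094

Let H be the event that the subject carries the genetic variant; start with P(H) = 0.035. P('positive'|H) = 0.717, P('positive'|¬H) = 0.077.
Update on result 1 ('negative'): P(H) ← 0.283·0.0350 / (0.283·0.0350 + 0.923·0.9650) = 0.0099050/0.90060 = 0.0110.
Update on result 2 ('positive'): P(H) ← 0.717·0.0110 / (0.717·0.0110 + 0.077·0.9890) = 0.0078857/0.084039 = 0.0938.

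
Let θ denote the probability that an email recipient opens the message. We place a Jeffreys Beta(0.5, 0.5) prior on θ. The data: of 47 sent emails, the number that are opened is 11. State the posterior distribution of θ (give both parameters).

The binomial likelihood is conjugate to the Beta prior: with 11 successes and 36 failures, the posterior is Beta(0.5+11, 0.5+36) = Beta(11.5, 36.5).

Posterior: Beta(11.5, 36.5)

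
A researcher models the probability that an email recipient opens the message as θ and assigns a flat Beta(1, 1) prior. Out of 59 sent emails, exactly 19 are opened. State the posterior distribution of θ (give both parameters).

Posterior: Beta(20, 41)

Observing 19 successes and 40 failures updates Beta(1, 1) by adding the success and failure counts to the two shape parameters: α = 1+19 = 20, β = 1+40 = 41.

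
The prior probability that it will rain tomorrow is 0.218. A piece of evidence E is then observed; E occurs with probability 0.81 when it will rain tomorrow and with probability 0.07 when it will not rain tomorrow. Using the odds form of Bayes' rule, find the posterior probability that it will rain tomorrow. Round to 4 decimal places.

Prior odds = 0.218/(1−0.218) = 0.27877. In log-odds, ln(0.27877) = -1.2774.
Add log likelihood ratio: ln(11.571) = 2.4485.
Posterior log-odds = 1.1712, so posterior odds = exp(1.1712) = 3.2258. Converting, P(H|E) = 3.2258/4.2258 = 0.7634.

Posterior probability ≈ 0.7634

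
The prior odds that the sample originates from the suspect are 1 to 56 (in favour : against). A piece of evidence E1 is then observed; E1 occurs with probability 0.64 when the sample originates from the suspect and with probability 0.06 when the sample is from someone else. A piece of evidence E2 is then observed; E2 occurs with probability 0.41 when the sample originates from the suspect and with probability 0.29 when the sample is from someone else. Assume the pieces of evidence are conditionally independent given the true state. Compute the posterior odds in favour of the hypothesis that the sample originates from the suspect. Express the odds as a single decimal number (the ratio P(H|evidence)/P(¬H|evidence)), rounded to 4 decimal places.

Prior odds = 1/56 = 0.017857.
Likelihood ratio for E1 = 0.64/0.06 = 10.667.
Likelihood ratio for E2 = 0.41/0.29 = 1.4138.
Posterior odds = prior odds × LR₁ × LR₂ = 0.26929.

Posterior odds ≈ 0.2693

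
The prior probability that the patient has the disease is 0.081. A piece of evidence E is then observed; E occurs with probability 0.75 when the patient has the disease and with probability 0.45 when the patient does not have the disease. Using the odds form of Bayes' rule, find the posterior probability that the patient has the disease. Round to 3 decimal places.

Prior odds = 0.081/(1−0.081) = 0.088139.
Likelihood ratio for E = 0.75/0.45 = 1.6667.
Posterior odds = prior odds × LR = 0.14690.
Posterior probability = odds/(1+odds) = 0.14690/1.1469 = 0.128.

Posterior probability ≈ 0.128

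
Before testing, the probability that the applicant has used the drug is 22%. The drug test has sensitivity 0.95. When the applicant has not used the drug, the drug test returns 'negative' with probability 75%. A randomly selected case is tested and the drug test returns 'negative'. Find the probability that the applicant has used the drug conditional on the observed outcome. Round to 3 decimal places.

Let H be the event that the applicant has used the drug. P(H) = 0.22, so P(¬H) = 0.78. With E the 'negative' result, P(E|H) = 0.05 and P(E|¬H) = 0.75.
P(E) = 0.05·0.22 + 0.75·0.78 = 0.011000 + 0.58500 = 0.59600.
By Bayes' theorem, P(H|E) = 0.011000 / 0.59600 = 0.018.

P(H | E) ≈ 0.018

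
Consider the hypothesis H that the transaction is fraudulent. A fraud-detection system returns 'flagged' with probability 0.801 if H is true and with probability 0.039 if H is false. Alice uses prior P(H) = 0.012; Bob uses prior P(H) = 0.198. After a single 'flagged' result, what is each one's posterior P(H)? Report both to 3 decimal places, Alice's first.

Alice: 0.200; Bob: 0.835

The likelihood ratio for a 'flagged' result is 0.801/0.039 = 20.538.
Alice: prior odds 0.012/0.988 = 0.012146; posterior odds 0.24945; posterior probability 0.200.
Bob: prior odds 0.198/0.802 = 0.24688; posterior odds 5.0706; posterior probability 0.835.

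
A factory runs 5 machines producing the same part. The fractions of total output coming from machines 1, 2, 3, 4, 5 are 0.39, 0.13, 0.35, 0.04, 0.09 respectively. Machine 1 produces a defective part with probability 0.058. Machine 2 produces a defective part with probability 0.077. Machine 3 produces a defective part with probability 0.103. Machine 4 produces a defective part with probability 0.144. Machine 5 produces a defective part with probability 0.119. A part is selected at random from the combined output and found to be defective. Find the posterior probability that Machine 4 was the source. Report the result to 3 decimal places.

Tabulate prior·likelihood by source: [1] prior 0.39, lik 0.058, product 0.02262; [2] prior 0.13, lik 0.077, product 0.01001; [3] prior 0.35, lik 0.103, product 0.03605; [4] prior 0.04, lik 0.144, product 0.005760; [5] prior 0.09, lik 0.119, product 0.01071.
Normalizing constant = 0.085150; the posterior for Machine 4 is its product over the sum, 0.005760/0.085150 = 0.068.

Posterior probability ≈ 0.068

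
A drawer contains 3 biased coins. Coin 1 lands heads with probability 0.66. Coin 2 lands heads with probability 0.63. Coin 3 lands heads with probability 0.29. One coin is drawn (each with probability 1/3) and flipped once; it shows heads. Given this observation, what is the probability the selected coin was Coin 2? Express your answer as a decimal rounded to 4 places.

Tabulate prior·likelihood by source: [1] prior 0.333333, lik 0.66, product 0.2200; [2] prior 0.333333, lik 0.63, product 0.2100; [3] prior 0.333333, lik 0.29, product 0.09667.
Normalizing constant = 0.52667; the posterior for Coin 2 is its product over the sum, 0.2100/0.52667 = 0.3987.

Posterior probability ≈ 0.3987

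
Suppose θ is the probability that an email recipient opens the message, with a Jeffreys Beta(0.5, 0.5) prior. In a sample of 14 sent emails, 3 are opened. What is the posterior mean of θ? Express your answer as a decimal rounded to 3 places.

Posterior mean ≈ 0.233

The binomial likelihood is conjugate to the Beta prior: with 3 successes and 11 failures, the posterior is Beta(0.5+3, 0.5+11) = Beta(3.5, 11.5).
Posterior mean = α/(α+β) = 3.5/15 = 0.233.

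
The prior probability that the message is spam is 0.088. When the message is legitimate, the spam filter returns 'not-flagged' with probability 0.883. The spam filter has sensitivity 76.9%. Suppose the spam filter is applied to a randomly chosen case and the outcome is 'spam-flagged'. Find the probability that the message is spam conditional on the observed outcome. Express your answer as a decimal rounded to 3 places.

Write H for 'the message is spam'. Prior odds H:¬H = 0.088/0.912 = 0.096491. For the 'spam-flagged' outcome, the likelihood ratio is 0.769/0.117 = 6.5726.
Posterior odds = 0.096491 × 6.5726 = 0.63420, so P(H|E) = 0.63420/(1+0.63420) = 0.388.

P(H | E) ≈ 0.388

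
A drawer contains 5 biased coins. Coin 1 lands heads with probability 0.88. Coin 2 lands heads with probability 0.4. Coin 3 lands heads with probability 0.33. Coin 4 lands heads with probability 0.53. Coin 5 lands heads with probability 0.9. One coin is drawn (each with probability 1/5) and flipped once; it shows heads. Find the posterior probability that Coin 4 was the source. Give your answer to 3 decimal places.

Posterior probability ≈ 0.174

Tabulate prior·likelihood by source: [1] prior 0.2, lik 0.88, product 0.1760; [2] prior 0.2, lik 0.4, product 0.08000; [3] prior 0.2, lik 0.33, product 0.06600; [4] prior 0.2, lik 0.53, product 0.1060; [5] prior 0.2, lik 0.9, product 0.1800.
Normalizing constant = 0.60800; the posterior for Coin 4 is its product over the sum, 0.1060/0.60800 = 0.174.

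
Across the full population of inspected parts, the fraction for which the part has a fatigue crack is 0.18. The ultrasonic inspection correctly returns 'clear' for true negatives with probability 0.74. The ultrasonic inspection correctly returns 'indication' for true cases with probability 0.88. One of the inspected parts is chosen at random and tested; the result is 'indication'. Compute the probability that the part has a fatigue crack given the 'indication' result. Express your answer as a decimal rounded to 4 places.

P(H | E) ≈ 0.4263

Let H be the event that the part has a fatigue crack. P(H) = 0.18, so P(¬H) = 0.82. With E the 'indication' result, P(E|H) = 0.88 and P(E|¬H) = 0.26.
P(E) = 0.88·0.18 + 0.26·0.82 = 0.15840 + 0.21320 = 0.37160.
By Bayes' theorem, P(H|E) = 0.15840 / 0.37160 = 0.4263.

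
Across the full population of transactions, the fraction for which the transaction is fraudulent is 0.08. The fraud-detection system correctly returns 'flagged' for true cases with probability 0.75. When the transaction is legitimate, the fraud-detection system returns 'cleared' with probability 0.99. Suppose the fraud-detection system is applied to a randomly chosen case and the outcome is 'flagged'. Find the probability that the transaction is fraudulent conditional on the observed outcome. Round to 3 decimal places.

P(H | E) ≈ 0.867

Write H for 'the transaction is fraudulent'. Prior odds H:¬H = 0.08/0.92 = 0.086957. For the 'flagged' outcome, the likelihood ratio is 0.75/0.01 = 75.000.
Posterior odds = 0.086957 × 75.000 = 6.5217, so P(H|E) = 6.5217/(1+6.5217) = 0.867.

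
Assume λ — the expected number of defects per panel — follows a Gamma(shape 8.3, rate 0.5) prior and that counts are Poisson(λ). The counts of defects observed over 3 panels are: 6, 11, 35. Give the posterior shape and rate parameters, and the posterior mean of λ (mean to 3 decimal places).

Posterior: Gamma(shape=60.3, rate=3.5); mean ≈ 17.229

The Poisson likelihood adds the total count to the shape and the number of exposure periods to the rate. Here ∑xᵢ = 52 and n = 3, so shape 8.3→60.3 and rate 0.5→3.5.
E[λ | data] = 60.3/3.5 = 17.229.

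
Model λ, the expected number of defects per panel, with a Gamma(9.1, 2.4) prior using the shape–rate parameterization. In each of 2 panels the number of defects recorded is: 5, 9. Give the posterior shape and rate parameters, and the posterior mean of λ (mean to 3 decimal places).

Total count ∑xᵢ = 14 over n = 2 panels.
Gamma is conjugate to the Poisson likelihood: posterior is Gamma(shape = 9.1+14 = 23.1, rate = 2.4+2 = 4.4).
E[λ | data] = 23.1/4.4 = 5.250.

Posterior: Gamma(shape=23.1, rate=4.4); mean ≈ 5.250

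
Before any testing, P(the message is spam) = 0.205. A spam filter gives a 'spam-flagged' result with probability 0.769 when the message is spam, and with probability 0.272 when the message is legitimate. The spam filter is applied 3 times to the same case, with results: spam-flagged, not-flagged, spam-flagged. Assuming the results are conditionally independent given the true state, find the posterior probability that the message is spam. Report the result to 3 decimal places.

Posterior P(H) ≈ 0.395

Let H be the event that the message is spam; start with P(H) = 0.205. P('spam-flagged'|H) = 0.769, P('spam-flagged'|¬H) = 0.272.
Update on result 1 ('spam-flagged'): P(H) ← 0.769·0.2050 / (0.769·0.2050 + 0.272·0.7950) = 0.15765/0.37389 = 0.4216.
Update on result 2 ('not-flagged'): P(H) ← 0.231·0.4216 / (0.231·0.4216 + 0.728·0.5784) = 0.097399/0.51844 = 0.1879.
Update on result 3 ('spam-flagged'): P(H) ← 0.769·0.1879 / (0.769·0.1879 + 0.272·0.8121) = 0.14447/0.36537 = 0.3954.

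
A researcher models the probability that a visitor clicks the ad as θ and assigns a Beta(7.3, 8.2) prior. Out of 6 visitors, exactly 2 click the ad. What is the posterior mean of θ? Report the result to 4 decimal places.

Posterior mean ≈ 0.4326

Observing 2 successes and 4 failures updates Beta(7.3, 8.2) by adding the success and failure counts to the two shape parameters: α = 7.3+2 = 9.3, β = 8.2+4 = 12.2.
E[θ | data] = 9.3/(9.3+12.2) = 0.4326.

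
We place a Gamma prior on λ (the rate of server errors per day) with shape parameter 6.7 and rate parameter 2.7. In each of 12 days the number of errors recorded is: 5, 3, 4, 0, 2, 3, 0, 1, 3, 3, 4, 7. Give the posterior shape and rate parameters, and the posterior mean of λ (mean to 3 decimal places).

Posterior: Gamma(shape=41.7, rate=14.7); mean ≈ 2.837

The Poisson likelihood adds the total count to the shape and the number of exposure periods to the rate. Here ∑xᵢ = 35 and n = 12, so shape 6.7→41.7 and rate 2.7→14.7.
Posterior mean = shape/rate = 41.7/14.7 = 2.837.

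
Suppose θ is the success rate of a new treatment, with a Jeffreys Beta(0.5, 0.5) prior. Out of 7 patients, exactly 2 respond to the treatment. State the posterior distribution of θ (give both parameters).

The binomial likelihood is conjugate to the Beta prior: with 2 successes and 5 failures, the posterior is Beta(0.5+2, 0.5+5) = Beta(2.5, 5.5).

Posterior: Beta(2.5, 5.5)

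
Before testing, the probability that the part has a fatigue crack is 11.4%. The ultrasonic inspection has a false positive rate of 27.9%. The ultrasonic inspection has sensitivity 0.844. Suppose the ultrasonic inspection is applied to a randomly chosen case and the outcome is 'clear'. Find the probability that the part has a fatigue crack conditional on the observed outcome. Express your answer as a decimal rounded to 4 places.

P(H | E) ≈ 0.0271

Let H be the event that the part has a fatigue crack. P(H) = 0.114, so P(¬H) = 0.886. With E the 'clear' result, P(E|H) = 0.156 and P(E|¬H) = 0.721.
P(E) = 0.156·0.114 + 0.721·0.886 = 0.017784 + 0.63881 = 0.65659.
By Bayes' theorem, P(H|E) = 0.017784 / 0.65659 = 0.0271.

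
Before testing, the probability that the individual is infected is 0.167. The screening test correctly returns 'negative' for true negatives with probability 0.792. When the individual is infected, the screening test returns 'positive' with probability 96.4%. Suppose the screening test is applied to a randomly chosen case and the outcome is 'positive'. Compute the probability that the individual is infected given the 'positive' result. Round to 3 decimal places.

Let H be the event that the individual is infected. P(H) = 0.167, so P(¬H) = 0.833. With E the 'positive' result, P(E|H) = 0.964 and P(E|¬H) = 0.208.
P(E) = 0.964·0.167 + 0.208·0.833 = 0.16099 + 0.17326 = 0.33425.
By Bayes' theorem, P(H|E) = 0.16099 / 0.33425 = 0.482.

P(H | E) ≈ 0.482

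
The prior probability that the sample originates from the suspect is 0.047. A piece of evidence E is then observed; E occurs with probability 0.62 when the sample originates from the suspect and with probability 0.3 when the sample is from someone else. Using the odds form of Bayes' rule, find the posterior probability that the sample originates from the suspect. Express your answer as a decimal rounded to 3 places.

Posterior probability ≈ 0.092

Prior odds = 0.047/(1−0.047) = 0.049318. In log-odds, ln(0.049318) = -3.0095.
Add log likelihood ratio: ln(2.0667) = 0.72594.
Posterior log-odds = -2.2835, so posterior odds = exp(-2.2835) = 0.10192. Converting, P(H|E) = 0.10192/1.1019 = 0.092.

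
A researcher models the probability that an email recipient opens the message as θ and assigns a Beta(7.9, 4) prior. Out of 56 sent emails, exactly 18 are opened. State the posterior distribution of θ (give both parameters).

Observing 18 successes and 38 failures updates Beta(7.9, 4) by adding the success and failure counts to the two shape parameters: α = 7.9+18 = 25.9, β = 4+38 = 42.

Posterior: Beta(25.9, 42)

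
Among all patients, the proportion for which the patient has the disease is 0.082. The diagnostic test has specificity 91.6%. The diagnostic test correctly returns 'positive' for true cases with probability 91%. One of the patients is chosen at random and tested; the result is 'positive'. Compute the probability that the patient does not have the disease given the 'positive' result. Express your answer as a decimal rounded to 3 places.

P(¬H | E) ≈ 0.508

Let H be the event that the patient has the disease. P(H) = 0.082, so P(¬H) = 0.918. With E the 'positive' result, P(E|H) = 0.91 and P(E|¬H) = 0.084.
P(E) = 0.91·0.082 + 0.084·0.918 = 0.074620 + 0.077112 = 0.15173.
By Bayes' theorem, P(H|E) = 0.074620 / 0.15173 = 0.492. Hence P(¬H|E) = 1 − 0.492 = 0.508.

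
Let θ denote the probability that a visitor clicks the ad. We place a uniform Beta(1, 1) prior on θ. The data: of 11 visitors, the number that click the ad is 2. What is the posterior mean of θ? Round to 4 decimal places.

The binomial likelihood is conjugate to the Beta prior: with 2 successes and 9 failures, the posterior is Beta(1+2, 1+9) = Beta(3, 10).
E[θ | data] = 3/(3+10) = 0.2308.

Posterior mean ≈ 0.2308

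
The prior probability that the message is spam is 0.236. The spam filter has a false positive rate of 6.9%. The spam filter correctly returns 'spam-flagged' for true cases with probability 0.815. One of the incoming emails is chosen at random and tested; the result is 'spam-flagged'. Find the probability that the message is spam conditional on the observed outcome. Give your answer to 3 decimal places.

Write H for 'the message is spam'. Prior odds H:¬H = 0.236/0.764 = 0.30890. For the 'spam-flagged' outcome, the likelihood ratio is 0.815/0.069 = 11.812.
Posterior odds = 0.30890 × 11.812 = 3.6486, so P(H|E) = 3.6486/(1+3.6486) = 0.785.

P(H | E) ≈ 0.785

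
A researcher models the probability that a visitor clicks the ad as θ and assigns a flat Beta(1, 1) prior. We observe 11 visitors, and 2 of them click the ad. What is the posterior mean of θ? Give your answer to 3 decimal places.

The binomial likelihood is conjugate to the Beta prior: with 2 successes and 9 failures, the posterior is Beta(1+2, 1+9) = Beta(3, 10).
Posterior mean = α/(α+β) = 3/13 = 0.231.

Posterior mean ≈ 0.231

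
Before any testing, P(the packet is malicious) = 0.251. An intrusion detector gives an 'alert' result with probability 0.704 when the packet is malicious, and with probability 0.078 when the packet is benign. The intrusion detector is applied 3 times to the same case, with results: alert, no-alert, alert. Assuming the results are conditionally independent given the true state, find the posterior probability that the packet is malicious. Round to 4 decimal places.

Posterior P(H) ≈ 0.8976

Let H be the event that the packet is malicious; start with P(H) = 0.251. P('alert'|H) = 0.704, P('alert'|¬H) = 0.078.
Update on result 1 ('alert'): P(H) ← 0.704·0.2510 / (0.704·0.2510 + 0.078·0.7490) = 0.17670/0.23513 = 0.7515.
Update on result 2 ('no-alert'): P(H) ← 0.296·0.7515 / (0.296·0.7515 + 0.922·0.2485) = 0.22245/0.45154 = 0.4926.
Update on result 3 ('alert'): P(H) ← 0.704·0.4926 / (0.704·0.4926 + 0.078·0.5074) = 0.34683/0.38640 = 0.8976.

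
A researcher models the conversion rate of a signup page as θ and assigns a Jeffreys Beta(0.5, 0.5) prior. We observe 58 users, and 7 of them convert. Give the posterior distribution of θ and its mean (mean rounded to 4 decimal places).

Observing 7 successes and 51 failures updates Beta(0.5, 0.5) by adding the success and failure counts to the two shape parameters: α = 0.5+7 = 7.5, β = 0.5+51 = 51.5.
Posterior mean = α/(α+β) = 7.5/59 = 0.1271.

Posterior: Beta(7.5, 51.5); mean ≈ 0.1271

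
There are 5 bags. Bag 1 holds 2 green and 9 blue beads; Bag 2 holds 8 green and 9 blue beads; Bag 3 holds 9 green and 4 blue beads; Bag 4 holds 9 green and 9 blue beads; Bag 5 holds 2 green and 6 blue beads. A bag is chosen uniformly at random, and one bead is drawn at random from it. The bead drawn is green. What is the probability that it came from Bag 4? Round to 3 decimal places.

Posterior probability ≈ 0.239

P(green|Bag 1) = 0.1818; P(green|Bag 2) = 0.4706; P(green|Bag 3) = 0.6923; P(green|Bag 4) = 0.5; P(green|Bag 5) = 0.25.
Prior × likelihood for each source: 0.2·0.1818=0.03636, 0.2·0.4706=0.09412, 0.2·0.6923=0.1385, 0.2·0.5=0.1000, 0.2·0.25=0.05000. Summing gives P(green) = 0.41894.
P(Bag 4 | green) = 0.1000 / 0.41894 = 0.239.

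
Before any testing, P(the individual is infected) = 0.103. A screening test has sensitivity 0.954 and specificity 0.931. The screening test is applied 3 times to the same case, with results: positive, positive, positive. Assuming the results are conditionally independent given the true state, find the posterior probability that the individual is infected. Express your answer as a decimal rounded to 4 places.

Posterior P(H) ≈ 0.9967

With H the event that the individual is infected, the joint likelihood of the observed sequence is P(data|H) = 0.954·0.954·0.954 = 0.86825 and P(data|¬H) = 0.069·0.069·0.069 = 0.00032851.
Bayes: P(H|data) = 0.103·0.86825 / (0.103·0.86825 + 0.897·0.00032851) = 0.089430/0.089724 = 0.9967.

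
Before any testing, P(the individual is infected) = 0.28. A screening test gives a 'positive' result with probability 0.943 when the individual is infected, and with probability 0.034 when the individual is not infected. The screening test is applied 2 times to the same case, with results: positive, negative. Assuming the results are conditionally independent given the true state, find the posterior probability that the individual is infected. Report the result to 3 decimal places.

Posterior P(H) ≈ 0.389

With H the event that the individual is infected, the joint likelihood of the observed sequence is P(data|H) = 0.943·0.057 = 0.053751 and P(data|¬H) = 0.034·0.966 = 0.032844.
Bayes: P(H|data) = 0.28·0.053751 / (0.28·0.053751 + 0.72·0.032844) = 0.015050/0.038698 = 0.3889.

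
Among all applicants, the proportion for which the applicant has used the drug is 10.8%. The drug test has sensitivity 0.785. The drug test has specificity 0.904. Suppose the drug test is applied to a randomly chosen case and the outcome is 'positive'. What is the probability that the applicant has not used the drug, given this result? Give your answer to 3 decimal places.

Let H be the event that the applicant has used the drug. P(H) = 0.108, so P(¬H) = 0.892. With E the 'positive' result, P(E|H) = 0.785 and P(E|¬H) = 0.096.
P(E) = 0.785·0.108 + 0.096·0.892 = 0.084780 + 0.085632 = 0.17041.
By Bayes' theorem, P(H|E) = 0.084780 / 0.17041 = 0.498. Hence P(¬H|E) = 1 − 0.498 = 0.502.

P(¬H | E) ≈ 0.502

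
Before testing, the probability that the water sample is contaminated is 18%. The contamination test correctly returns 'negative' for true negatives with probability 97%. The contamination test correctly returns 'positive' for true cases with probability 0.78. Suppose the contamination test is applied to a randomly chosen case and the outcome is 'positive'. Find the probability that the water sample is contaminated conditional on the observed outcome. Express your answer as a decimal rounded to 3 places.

Let H be the event that the water sample is contaminated. P(H) = 0.18, so P(¬H) = 0.82. With E the 'positive' result, P(E|H) = 0.78 and P(E|¬H) = 0.03.
P(E) = 0.78·0.18 + 0.03·0.82 = 0.14040 + 0.024600 = 0.16500.
By Bayes' theorem, P(H|E) = 0.14040 / 0.16500 = 0.851.

P(H | E) ≈ 0.851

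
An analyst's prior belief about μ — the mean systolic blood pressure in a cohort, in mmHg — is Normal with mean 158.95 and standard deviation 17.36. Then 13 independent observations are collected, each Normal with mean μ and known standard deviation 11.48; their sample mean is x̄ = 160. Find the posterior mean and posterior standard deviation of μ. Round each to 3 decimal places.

Posterior mean ≈ 159.966; posterior SD ≈ 3.132

Prior precision 1/τ₀² = 1/17.36² = 0.00331818; data precision n/σ² = 13/11.48² = 0.0986415.
Posterior precision = 0.00331818 + 0.0986415 = 0.101960, giving posterior SD = 1/√0.101960 = 3.132.
Posterior mean = (0.00331818·158.95 + 0.0986415·160) / 0.101960 = 159.966.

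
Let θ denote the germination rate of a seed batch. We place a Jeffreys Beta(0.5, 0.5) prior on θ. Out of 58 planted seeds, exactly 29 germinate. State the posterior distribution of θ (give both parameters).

Observing 29 successes and 29 failures updates Beta(0.5, 0.5) by adding the success and failure counts to the two shape parameters: α = 0.5+29 = 29.5, β = 0.5+29 = 29.5.

Posterior: Beta(29.5, 29.5)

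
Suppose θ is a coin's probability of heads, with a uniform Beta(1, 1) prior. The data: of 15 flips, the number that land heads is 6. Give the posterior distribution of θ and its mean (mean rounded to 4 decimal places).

Observing 6 successes and 9 failures updates Beta(1, 1) by adding the success and failure counts to the two shape parameters: α = 1+6 = 7, β = 1+9 = 10.
Posterior mean = α/(α+β) = 7/17 = 0.4118.

Posterior: Beta(7, 10); mean ≈ 0.4118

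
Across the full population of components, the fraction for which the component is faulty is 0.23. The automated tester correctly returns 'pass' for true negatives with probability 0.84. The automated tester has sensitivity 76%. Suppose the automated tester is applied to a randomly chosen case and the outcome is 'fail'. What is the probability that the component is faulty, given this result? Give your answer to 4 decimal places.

P(H | E) ≈ 0.5866

Write H for 'the component is faulty'. Prior odds H:¬H = 0.23/0.77 = 0.29870. For the 'fail' outcome, the likelihood ratio is 0.76/0.16 = 4.7500.
Posterior odds = 0.29870 × 4.7500 = 1.4188, so P(H|E) = 1.4188/(1+1.4188) = 0.5866.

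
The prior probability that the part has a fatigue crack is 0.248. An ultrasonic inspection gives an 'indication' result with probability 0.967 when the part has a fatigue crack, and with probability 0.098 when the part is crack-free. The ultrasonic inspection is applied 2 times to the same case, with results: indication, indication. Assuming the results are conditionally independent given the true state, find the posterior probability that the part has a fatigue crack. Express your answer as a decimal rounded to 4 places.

Posterior P(H) ≈ 0.9698

Let H be the event that the part has a fatigue crack; start with P(H) = 0.248. P('indication'|H) = 0.967, P('indication'|¬H) = 0.098.
Update on result 1 ('indication'): P(H) ← 0.967·0.2480 / (0.967·0.2480 + 0.098·0.7520) = 0.23982/0.31351 = 0.7649.
Update on result 2 ('indication'): P(H) ← 0.967·0.7649 / (0.967·0.7649 + 0.098·0.2351) = 0.73969/0.76273 = 0.9698.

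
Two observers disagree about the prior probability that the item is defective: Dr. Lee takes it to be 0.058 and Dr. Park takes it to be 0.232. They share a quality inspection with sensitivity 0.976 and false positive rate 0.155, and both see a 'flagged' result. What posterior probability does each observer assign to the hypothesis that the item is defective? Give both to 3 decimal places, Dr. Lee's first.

P('+'|H) = 0.976, P('+'|¬H) = 0.155.
Dr. Lee: numerator 0.976·0.058 = 0.056608; evidence = 0.056608+0.155·0.942 = 0.20262; posterior = 0.279.
Dr. Park: numerator 0.976·0.232 = 0.22643; evidence = 0.22643+0.155·0.768 = 0.34547; posterior = 0.655.

Dr. Lee: 0.279; Dr. Park: 0.655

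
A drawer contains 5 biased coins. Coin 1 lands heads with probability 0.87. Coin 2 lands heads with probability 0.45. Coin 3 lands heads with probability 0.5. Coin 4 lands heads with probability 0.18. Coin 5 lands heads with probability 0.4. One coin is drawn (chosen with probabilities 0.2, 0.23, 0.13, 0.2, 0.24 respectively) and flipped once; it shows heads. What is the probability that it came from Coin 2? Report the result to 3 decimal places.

Posterior probability ≈ 0.218

Tabulate prior·likelihood by source: [1] prior 0.2, lik 0.87, product 0.1740; [2] prior 0.23, lik 0.45, product 0.1035; [3] prior 0.13, lik 0.5, product 0.06500; [4] prior 0.2, lik 0.18, product 0.03600; [5] prior 0.24, lik 0.4, product 0.09600.
Normalizing constant = 0.47450; the posterior for Coin 2 is its product over the sum, 0.1035/0.47450 = 0.218.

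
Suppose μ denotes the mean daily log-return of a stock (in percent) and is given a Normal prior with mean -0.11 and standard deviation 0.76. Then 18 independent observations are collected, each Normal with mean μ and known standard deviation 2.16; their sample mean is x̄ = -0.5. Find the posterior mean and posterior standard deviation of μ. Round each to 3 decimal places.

Prior precision 1/τ₀² = 1/0.76² = 1.73130; data precision n/σ² = 18/2.16² = 3.85802.
Posterior precision = 1.73130 + 3.85802 = 5.58933, giving posterior SD = 1/√5.58933 = 0.423.
Posterior mean = (1.73130·-0.11 + 3.85802·-0.5) / 5.58933 = -0.379.

Posterior mean ≈ -0.379; posterior SD ≈ 0.423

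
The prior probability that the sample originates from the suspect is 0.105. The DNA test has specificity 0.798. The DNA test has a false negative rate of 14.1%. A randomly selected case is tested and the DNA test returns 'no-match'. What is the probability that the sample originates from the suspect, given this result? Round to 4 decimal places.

P(H | E) ≈ 0.0203

Let H be the event that the sample originates from the suspect. P(H) = 0.105, so P(¬H) = 0.895. With E the 'no-match' result, P(E|H) = 0.141 and P(E|¬H) = 0.798.
P(E) = 0.141·0.105 + 0.798·0.895 = 0.014805 + 0.71421 = 0.72901.
By Bayes' theorem, P(H|E) = 0.014805 / 0.72901 = 0.0203.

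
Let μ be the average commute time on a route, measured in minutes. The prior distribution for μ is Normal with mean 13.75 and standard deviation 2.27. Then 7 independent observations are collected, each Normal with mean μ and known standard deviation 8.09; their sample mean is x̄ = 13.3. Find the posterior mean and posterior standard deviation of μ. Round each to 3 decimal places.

Posterior mean ≈ 13.590; posterior SD ≈ 1.823

Prior precision 1/τ₀² = 1/2.27² = 0.194065; data precision n/σ² = 7/8.09² = 0.106955.
Posterior precision = 0.194065 + 0.106955 = 0.301020, giving posterior SD = 1/√0.301020 = 1.823.
Posterior mean = (0.194065·13.75 + 0.106955·13.3) / 0.301020 = 13.590.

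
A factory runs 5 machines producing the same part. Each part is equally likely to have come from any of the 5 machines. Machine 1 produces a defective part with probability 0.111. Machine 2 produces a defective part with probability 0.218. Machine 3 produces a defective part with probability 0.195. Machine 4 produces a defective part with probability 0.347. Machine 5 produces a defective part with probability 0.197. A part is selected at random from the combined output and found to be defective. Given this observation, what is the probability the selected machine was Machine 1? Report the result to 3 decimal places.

Posterior probability ≈ 0.104

Tabulate prior·likelihood by source: [1] prior 0.2, lik 0.111, product 0.02220; [2] prior 0.2, lik 0.218, product 0.04360; [3] prior 0.2, lik 0.195, product 0.03900; [4] prior 0.2, lik 0.347, product 0.06940; [5] prior 0.2, lik 0.197, product 0.03940.
Normalizing constant = 0.21360; the posterior for Machine 1 is its product over the sum, 0.02220/0.21360 = 0.104.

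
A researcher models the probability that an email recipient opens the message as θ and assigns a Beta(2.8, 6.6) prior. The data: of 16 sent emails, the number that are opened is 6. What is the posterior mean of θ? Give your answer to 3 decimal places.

Posterior mean ≈ 0.346

Observing 6 successes and 10 failures updates Beta(2.8, 6.6) by adding the success and failure counts to the two shape parameters: α = 2.8+6 = 8.8, β = 6.6+10 = 16.6.
E[θ | data] = 8.8/(8.8+16.6) = 0.346.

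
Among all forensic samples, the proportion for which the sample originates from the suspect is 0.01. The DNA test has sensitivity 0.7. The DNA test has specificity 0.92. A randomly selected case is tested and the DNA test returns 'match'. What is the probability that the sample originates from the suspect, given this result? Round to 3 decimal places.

Write H for 'the sample originates from the suspect'. Prior odds H:¬H = 0.01/0.99 = 0.010101. For the 'match' outcome, the likelihood ratio is 0.7/0.08 = 8.7500.
Posterior odds = 0.010101 × 8.7500 = 0.088384, so P(H|E) = 0.088384/(1+0.088384) = 0.081.

P(H | E) ≈ 0.081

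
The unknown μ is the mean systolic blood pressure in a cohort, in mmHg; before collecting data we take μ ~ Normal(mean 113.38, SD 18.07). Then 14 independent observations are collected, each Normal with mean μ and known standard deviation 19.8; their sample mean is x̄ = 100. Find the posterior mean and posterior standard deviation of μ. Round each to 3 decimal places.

Prior precision 1/τ₀² = 1/18.07² = 0.00306255; data precision n/σ² = 14/19.8² = 0.0357106.
Posterior precision = 0.00306255 + 0.0357106 = 0.0387732, giving posterior SD = 1/√0.0387732 = 5.078.
Posterior mean = (0.00306255·113.38 + 0.0357106·100) / 0.0387732 = 101.057.

Posterior mean ≈ 101.057; posterior SD ≈ 5.078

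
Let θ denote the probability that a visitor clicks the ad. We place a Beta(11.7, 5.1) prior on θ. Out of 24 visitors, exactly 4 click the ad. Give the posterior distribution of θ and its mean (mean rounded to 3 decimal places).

Posterior: Beta(15.7, 25.1); mean ≈ 0.385

The binomial likelihood is conjugate to the Beta prior: with 4 successes and 20 failures, the posterior is Beta(11.7+4, 5.1+20) = Beta(15.7, 25.1).
Posterior mean = α/(α+β) = 15.7/40.8 = 0.385.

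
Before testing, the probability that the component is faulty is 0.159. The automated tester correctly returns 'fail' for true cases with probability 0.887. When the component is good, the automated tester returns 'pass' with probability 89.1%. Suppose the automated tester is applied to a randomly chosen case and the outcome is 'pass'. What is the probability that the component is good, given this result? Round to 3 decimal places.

Let H be the event that the component is faulty. P(H) = 0.159, so P(¬H) = 0.841. With E the 'pass' result, P(E|H) = 0.113 and P(E|¬H) = 0.891.
P(E) = 0.113·0.159 + 0.891·0.841 = 0.017967 + 0.74933 = 0.76730.
By Bayes' theorem, P(H|E) = 0.017967 / 0.76730 = 0.023. Hence P(¬H|E) = 1 − 0.023 = 0.977.

P(¬H | E) ≈ 0.977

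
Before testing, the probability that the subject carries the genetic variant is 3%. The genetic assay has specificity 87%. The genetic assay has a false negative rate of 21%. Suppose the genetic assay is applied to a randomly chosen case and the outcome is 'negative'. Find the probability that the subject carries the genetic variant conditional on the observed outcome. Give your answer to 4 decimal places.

Let H be the event that the subject carries the genetic variant. P(H) = 0.03, so P(¬H) = 0.97. With E the 'negative' result, P(E|H) = 0.21 and P(E|¬H) = 0.87.
P(E) = 0.21·0.03 + 0.87·0.97 = 0.0063000 + 0.84390 = 0.85020.
By Bayes' theorem, P(H|E) = 0.0063000 / 0.85020 = 0.0074.

P(H | E) ≈ 0.0074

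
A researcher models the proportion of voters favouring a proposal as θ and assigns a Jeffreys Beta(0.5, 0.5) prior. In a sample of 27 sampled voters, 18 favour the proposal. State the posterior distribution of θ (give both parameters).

Observing 18 successes and 9 failures updates Beta(0.5, 0.5) by adding the success and failure counts to the two shape parameters: α = 0.5+18 = 18.5, β = 0.5+9 = 9.5.

Posterior: Beta(18.5, 9.5)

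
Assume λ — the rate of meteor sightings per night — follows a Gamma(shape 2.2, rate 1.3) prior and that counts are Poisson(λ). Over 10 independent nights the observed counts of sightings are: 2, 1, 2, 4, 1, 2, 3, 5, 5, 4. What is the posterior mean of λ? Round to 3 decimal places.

Posterior mean ≈ 2.761

The Poisson likelihood adds the total count to the shape and the number of exposure periods to the rate. Here ∑xᵢ = 29 and n = 10, so shape 2.2→31.2 and rate 1.3→11.3.
Posterior mean = shape/rate = 31.2/11.3 = 2.761.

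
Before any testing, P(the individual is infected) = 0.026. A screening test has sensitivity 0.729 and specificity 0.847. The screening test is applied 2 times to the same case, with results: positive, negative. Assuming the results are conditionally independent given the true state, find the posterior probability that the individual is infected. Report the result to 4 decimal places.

Posterior P(H) ≈ 0.0391

Let H be the event that the individual is infected; start with P(H) = 0.026. P('positive'|H) = 0.729, P('positive'|¬H) = 0.153.
Update on result 1 ('positive'): P(H) ← 0.729·0.0260 / (0.729·0.0260 + 0.153·0.9740) = 0.018954/0.16798 = 0.1128.
Update on result 2 ('negative'): P(H) ← 0.271·0.1128 / (0.271·0.1128 + 0.847·0.8872) = 0.030579/0.78201 = 0.0391.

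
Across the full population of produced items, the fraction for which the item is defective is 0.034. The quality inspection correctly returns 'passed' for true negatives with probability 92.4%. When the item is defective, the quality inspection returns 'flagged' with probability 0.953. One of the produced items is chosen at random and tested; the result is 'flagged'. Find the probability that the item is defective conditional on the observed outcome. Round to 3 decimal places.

P(H | E) ≈ 0.306

Write H for 'the item is defective'. Prior odds H:¬H = 0.034/0.966 = 0.035197. For the 'flagged' outcome, the likelihood ratio is 0.953/0.076 = 12.539.
Posterior odds = 0.035197 × 12.539 = 0.44135, so P(H|E) = 0.44135/(1+0.44135) = 0.306.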